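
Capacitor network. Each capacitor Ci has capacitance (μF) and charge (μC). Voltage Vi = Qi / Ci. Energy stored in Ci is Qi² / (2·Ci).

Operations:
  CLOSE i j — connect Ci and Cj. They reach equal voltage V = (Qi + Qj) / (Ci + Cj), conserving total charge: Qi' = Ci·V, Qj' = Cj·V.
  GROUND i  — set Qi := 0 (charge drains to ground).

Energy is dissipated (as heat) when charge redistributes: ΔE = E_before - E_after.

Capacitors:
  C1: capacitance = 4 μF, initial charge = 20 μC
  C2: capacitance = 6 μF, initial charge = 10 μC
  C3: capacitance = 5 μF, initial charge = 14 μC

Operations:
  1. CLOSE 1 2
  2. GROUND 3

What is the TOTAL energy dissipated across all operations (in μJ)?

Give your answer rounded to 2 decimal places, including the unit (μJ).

Answer: 32.93 μJ

Derivation:
Initial: C1(4μF, Q=20μC, V=5.00V), C2(6μF, Q=10μC, V=1.67V), C3(5μF, Q=14μC, V=2.80V)
Op 1: CLOSE 1-2: Q_total=30.00, C_total=10.00, V=3.00; Q1=12.00, Q2=18.00; dissipated=13.333
Op 2: GROUND 3: Q3=0; energy lost=19.600
Total dissipated: 32.933 μJ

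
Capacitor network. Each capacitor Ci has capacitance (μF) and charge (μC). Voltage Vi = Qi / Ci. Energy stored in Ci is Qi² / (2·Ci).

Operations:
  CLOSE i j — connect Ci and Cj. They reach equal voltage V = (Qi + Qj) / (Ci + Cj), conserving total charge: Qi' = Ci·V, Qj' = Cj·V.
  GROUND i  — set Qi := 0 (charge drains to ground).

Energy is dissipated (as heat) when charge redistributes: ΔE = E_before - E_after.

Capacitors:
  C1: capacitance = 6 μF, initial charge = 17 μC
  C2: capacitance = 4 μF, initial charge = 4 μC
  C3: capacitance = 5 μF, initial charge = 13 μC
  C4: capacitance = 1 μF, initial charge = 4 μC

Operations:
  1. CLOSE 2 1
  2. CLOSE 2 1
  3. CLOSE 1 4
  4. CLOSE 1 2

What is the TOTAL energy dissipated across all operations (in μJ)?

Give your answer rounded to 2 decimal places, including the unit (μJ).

Initial: C1(6μF, Q=17μC, V=2.83V), C2(4μF, Q=4μC, V=1.00V), C3(5μF, Q=13μC, V=2.60V), C4(1μF, Q=4μC, V=4.00V)
Op 1: CLOSE 2-1: Q_total=21.00, C_total=10.00, V=2.10; Q2=8.40, Q1=12.60; dissipated=4.033
Op 2: CLOSE 2-1: Q_total=21.00, C_total=10.00, V=2.10; Q2=8.40, Q1=12.60; dissipated=0.000
Op 3: CLOSE 1-4: Q_total=16.60, C_total=7.00, V=2.37; Q1=14.23, Q4=2.37; dissipated=1.547
Op 4: CLOSE 1-2: Q_total=22.63, C_total=10.00, V=2.26; Q1=13.58, Q2=9.05; dissipated=0.088
Total dissipated: 5.669 μJ

Answer: 5.67 μJ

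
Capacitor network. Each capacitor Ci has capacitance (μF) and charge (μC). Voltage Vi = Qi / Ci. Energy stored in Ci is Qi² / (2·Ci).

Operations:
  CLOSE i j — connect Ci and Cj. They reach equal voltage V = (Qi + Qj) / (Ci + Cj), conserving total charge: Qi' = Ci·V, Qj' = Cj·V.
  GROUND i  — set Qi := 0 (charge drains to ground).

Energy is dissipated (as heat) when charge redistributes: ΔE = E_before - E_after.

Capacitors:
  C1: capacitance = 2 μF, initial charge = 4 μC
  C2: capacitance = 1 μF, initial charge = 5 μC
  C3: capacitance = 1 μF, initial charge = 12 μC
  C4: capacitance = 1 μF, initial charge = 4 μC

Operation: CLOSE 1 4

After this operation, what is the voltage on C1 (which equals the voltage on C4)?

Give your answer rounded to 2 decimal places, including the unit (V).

Initial: C1(2μF, Q=4μC, V=2.00V), C2(1μF, Q=5μC, V=5.00V), C3(1μF, Q=12μC, V=12.00V), C4(1μF, Q=4μC, V=4.00V)
Op 1: CLOSE 1-4: Q_total=8.00, C_total=3.00, V=2.67; Q1=5.33, Q4=2.67; dissipated=1.333

Answer: 2.67 V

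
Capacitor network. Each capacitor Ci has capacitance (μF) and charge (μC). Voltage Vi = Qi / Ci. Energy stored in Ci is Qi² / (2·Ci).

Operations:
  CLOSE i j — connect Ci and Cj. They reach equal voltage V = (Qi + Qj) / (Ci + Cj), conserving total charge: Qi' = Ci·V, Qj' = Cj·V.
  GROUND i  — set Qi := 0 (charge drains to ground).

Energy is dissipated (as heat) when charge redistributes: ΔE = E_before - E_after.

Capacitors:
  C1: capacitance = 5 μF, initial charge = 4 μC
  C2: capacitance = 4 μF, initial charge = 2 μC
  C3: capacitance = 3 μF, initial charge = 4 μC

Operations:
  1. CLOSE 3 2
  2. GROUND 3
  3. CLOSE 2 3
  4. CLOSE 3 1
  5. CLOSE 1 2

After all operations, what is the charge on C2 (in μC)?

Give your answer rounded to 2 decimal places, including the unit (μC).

Answer: 2.39 μC

Derivation:
Initial: C1(5μF, Q=4μC, V=0.80V), C2(4μF, Q=2μC, V=0.50V), C3(3μF, Q=4μC, V=1.33V)
Op 1: CLOSE 3-2: Q_total=6.00, C_total=7.00, V=0.86; Q3=2.57, Q2=3.43; dissipated=0.595
Op 2: GROUND 3: Q3=0; energy lost=1.102
Op 3: CLOSE 2-3: Q_total=3.43, C_total=7.00, V=0.49; Q2=1.96, Q3=1.47; dissipated=0.630
Op 4: CLOSE 3-1: Q_total=5.47, C_total=8.00, V=0.68; Q3=2.05, Q1=3.42; dissipated=0.090
Op 5: CLOSE 1-2: Q_total=5.38, C_total=9.00, V=0.60; Q1=2.99, Q2=2.39; dissipated=0.042
Final charges: Q1=2.99, Q2=2.39, Q3=2.05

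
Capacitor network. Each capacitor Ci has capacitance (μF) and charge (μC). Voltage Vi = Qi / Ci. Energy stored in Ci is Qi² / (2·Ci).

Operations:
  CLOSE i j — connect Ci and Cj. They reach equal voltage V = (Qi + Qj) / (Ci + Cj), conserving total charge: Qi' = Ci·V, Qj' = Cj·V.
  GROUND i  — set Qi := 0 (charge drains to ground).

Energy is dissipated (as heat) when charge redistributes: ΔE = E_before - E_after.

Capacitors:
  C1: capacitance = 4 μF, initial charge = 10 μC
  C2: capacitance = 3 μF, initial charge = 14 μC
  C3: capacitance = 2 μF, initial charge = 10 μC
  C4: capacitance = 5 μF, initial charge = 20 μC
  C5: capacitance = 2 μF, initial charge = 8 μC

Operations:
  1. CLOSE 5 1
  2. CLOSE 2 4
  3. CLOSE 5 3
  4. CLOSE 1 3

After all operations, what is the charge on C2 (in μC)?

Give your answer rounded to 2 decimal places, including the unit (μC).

Answer: 12.75 μC

Derivation:
Initial: C1(4μF, Q=10μC, V=2.50V), C2(3μF, Q=14μC, V=4.67V), C3(2μF, Q=10μC, V=5.00V), C4(5μF, Q=20μC, V=4.00V), C5(2μF, Q=8μC, V=4.00V)
Op 1: CLOSE 5-1: Q_total=18.00, C_total=6.00, V=3.00; Q5=6.00, Q1=12.00; dissipated=1.500
Op 2: CLOSE 2-4: Q_total=34.00, C_total=8.00, V=4.25; Q2=12.75, Q4=21.25; dissipated=0.417
Op 3: CLOSE 5-3: Q_total=16.00, C_total=4.00, V=4.00; Q5=8.00, Q3=8.00; dissipated=2.000
Op 4: CLOSE 1-3: Q_total=20.00, C_total=6.00, V=3.33; Q1=13.33, Q3=6.67; dissipated=0.667
Final charges: Q1=13.33, Q2=12.75, Q3=6.67, Q4=21.25, Q5=8.00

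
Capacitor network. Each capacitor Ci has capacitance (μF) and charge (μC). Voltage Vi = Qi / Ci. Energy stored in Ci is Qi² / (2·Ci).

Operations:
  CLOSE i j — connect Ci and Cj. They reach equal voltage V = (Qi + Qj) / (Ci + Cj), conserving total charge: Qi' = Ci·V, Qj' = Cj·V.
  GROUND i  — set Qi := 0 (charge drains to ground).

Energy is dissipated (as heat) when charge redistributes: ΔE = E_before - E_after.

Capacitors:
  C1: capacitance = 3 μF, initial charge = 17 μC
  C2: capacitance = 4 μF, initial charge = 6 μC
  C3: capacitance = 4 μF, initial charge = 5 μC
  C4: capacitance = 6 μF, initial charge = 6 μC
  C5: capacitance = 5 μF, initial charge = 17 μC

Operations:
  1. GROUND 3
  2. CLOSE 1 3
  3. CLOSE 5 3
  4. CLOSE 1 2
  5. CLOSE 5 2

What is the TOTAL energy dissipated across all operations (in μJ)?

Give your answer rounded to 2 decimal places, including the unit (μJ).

Answer: 33.71 μJ

Derivation:
Initial: C1(3μF, Q=17μC, V=5.67V), C2(4μF, Q=6μC, V=1.50V), C3(4μF, Q=5μC, V=1.25V), C4(6μF, Q=6μC, V=1.00V), C5(5μF, Q=17μC, V=3.40V)
Op 1: GROUND 3: Q3=0; energy lost=3.125
Op 2: CLOSE 1-3: Q_total=17.00, C_total=7.00, V=2.43; Q1=7.29, Q3=9.71; dissipated=27.524
Op 3: CLOSE 5-3: Q_total=26.71, C_total=9.00, V=2.97; Q5=14.84, Q3=11.87; dissipated=1.049
Op 4: CLOSE 1-2: Q_total=13.29, C_total=7.00, V=1.90; Q1=5.69, Q2=7.59; dissipated=0.739
Op 5: CLOSE 5-2: Q_total=22.43, C_total=9.00, V=2.49; Q5=12.46, Q2=9.97; dissipated=1.273
Total dissipated: 33.709 μJ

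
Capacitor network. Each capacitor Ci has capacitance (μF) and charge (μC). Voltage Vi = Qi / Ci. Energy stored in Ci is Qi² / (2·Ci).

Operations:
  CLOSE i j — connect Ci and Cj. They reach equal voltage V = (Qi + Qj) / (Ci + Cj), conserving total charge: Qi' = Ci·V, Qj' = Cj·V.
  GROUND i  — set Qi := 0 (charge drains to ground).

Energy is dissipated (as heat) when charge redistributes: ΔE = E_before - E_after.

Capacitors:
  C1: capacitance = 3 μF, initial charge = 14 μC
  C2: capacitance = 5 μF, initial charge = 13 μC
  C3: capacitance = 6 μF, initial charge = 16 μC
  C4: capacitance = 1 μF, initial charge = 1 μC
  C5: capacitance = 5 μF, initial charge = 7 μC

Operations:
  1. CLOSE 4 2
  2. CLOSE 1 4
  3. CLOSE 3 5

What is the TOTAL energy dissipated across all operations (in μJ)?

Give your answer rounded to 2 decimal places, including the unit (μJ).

Initial: C1(3μF, Q=14μC, V=4.67V), C2(5μF, Q=13μC, V=2.60V), C3(6μF, Q=16μC, V=2.67V), C4(1μF, Q=1μC, V=1.00V), C5(5μF, Q=7μC, V=1.40V)
Op 1: CLOSE 4-2: Q_total=14.00, C_total=6.00, V=2.33; Q4=2.33, Q2=11.67; dissipated=1.067
Op 2: CLOSE 1-4: Q_total=16.33, C_total=4.00, V=4.08; Q1=12.25, Q4=4.08; dissipated=2.042
Op 3: CLOSE 3-5: Q_total=23.00, C_total=11.00, V=2.09; Q3=12.55, Q5=10.45; dissipated=2.188
Total dissipated: 5.296 μJ

Answer: 5.30 μJ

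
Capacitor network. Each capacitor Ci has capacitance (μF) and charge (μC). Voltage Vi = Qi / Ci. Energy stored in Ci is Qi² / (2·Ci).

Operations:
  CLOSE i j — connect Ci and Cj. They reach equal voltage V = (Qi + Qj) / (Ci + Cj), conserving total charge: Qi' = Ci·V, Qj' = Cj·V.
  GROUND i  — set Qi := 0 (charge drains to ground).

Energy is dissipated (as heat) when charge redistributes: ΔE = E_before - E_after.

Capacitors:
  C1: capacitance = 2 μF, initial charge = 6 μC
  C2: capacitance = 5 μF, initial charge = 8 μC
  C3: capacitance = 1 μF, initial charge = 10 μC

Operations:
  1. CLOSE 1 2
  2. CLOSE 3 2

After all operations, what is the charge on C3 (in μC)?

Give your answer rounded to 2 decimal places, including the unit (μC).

Answer: 3.33 μC

Derivation:
Initial: C1(2μF, Q=6μC, V=3.00V), C2(5μF, Q=8μC, V=1.60V), C3(1μF, Q=10μC, V=10.00V)
Op 1: CLOSE 1-2: Q_total=14.00, C_total=7.00, V=2.00; Q1=4.00, Q2=10.00; dissipated=1.400
Op 2: CLOSE 3-2: Q_total=20.00, C_total=6.00, V=3.33; Q3=3.33, Q2=16.67; dissipated=26.667
Final charges: Q1=4.00, Q2=16.67, Q3=3.33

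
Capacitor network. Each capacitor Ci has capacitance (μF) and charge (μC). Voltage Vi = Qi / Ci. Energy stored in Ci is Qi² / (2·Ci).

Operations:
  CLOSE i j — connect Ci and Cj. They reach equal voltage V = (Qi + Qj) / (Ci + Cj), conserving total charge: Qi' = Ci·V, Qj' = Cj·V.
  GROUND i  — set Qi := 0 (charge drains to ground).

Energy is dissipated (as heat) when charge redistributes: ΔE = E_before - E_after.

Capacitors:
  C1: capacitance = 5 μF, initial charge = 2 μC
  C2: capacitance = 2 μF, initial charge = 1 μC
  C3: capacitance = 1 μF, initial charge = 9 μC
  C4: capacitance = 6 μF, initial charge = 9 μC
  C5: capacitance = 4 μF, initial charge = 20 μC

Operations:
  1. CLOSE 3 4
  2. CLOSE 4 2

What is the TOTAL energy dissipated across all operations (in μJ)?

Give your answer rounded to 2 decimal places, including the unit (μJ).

Answer: 27.33 μJ

Derivation:
Initial: C1(5μF, Q=2μC, V=0.40V), C2(2μF, Q=1μC, V=0.50V), C3(1μF, Q=9μC, V=9.00V), C4(6μF, Q=9μC, V=1.50V), C5(4μF, Q=20μC, V=5.00V)
Op 1: CLOSE 3-4: Q_total=18.00, C_total=7.00, V=2.57; Q3=2.57, Q4=15.43; dissipated=24.107
Op 2: CLOSE 4-2: Q_total=16.43, C_total=8.00, V=2.05; Q4=12.32, Q2=4.11; dissipated=3.218
Total dissipated: 27.325 μJ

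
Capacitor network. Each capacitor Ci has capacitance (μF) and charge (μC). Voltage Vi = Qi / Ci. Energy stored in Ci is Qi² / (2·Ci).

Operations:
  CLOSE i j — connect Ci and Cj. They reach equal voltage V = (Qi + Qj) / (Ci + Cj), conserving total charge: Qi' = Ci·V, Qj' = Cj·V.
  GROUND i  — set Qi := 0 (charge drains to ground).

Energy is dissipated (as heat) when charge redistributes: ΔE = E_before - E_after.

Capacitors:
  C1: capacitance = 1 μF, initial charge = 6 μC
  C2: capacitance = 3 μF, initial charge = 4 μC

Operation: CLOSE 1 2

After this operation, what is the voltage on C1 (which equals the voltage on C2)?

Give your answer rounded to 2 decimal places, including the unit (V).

Initial: C1(1μF, Q=6μC, V=6.00V), C2(3μF, Q=4μC, V=1.33V)
Op 1: CLOSE 1-2: Q_total=10.00, C_total=4.00, V=2.50; Q1=2.50, Q2=7.50; dissipated=8.167

Answer: 2.50 V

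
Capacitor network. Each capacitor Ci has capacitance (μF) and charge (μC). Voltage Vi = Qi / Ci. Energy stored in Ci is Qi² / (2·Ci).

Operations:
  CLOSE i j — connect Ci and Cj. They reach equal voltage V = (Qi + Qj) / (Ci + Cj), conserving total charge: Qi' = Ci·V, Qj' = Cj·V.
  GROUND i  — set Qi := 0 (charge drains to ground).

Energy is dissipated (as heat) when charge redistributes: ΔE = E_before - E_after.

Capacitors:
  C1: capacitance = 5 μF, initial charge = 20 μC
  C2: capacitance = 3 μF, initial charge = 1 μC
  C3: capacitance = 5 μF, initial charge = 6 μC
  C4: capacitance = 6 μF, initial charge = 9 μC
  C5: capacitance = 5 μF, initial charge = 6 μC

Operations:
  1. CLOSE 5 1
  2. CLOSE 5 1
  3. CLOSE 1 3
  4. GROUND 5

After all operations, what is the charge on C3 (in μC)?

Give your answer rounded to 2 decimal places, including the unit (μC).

Answer: 9.50 μC

Derivation:
Initial: C1(5μF, Q=20μC, V=4.00V), C2(3μF, Q=1μC, V=0.33V), C3(5μF, Q=6μC, V=1.20V), C4(6μF, Q=9μC, V=1.50V), C5(5μF, Q=6μC, V=1.20V)
Op 1: CLOSE 5-1: Q_total=26.00, C_total=10.00, V=2.60; Q5=13.00, Q1=13.00; dissipated=9.800
Op 2: CLOSE 5-1: Q_total=26.00, C_total=10.00, V=2.60; Q5=13.00, Q1=13.00; dissipated=0.000
Op 3: CLOSE 1-3: Q_total=19.00, C_total=10.00, V=1.90; Q1=9.50, Q3=9.50; dissipated=2.450
Op 4: GROUND 5: Q5=0; energy lost=16.900
Final charges: Q1=9.50, Q2=1.00, Q3=9.50, Q4=9.00, Q5=0.00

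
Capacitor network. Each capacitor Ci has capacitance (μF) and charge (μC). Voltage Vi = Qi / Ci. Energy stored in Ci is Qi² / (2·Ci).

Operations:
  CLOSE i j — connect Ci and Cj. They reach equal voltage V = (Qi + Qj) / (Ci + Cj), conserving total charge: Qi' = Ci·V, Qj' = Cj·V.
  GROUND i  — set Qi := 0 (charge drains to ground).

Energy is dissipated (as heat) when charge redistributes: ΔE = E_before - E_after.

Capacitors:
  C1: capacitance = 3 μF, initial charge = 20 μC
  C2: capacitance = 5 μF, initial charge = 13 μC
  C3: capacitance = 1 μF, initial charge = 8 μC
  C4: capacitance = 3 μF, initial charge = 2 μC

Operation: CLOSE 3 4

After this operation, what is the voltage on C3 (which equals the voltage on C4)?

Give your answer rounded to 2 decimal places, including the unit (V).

Initial: C1(3μF, Q=20μC, V=6.67V), C2(5μF, Q=13μC, V=2.60V), C3(1μF, Q=8μC, V=8.00V), C4(3μF, Q=2μC, V=0.67V)
Op 1: CLOSE 3-4: Q_total=10.00, C_total=4.00, V=2.50; Q3=2.50, Q4=7.50; dissipated=20.167

Answer: 2.50 V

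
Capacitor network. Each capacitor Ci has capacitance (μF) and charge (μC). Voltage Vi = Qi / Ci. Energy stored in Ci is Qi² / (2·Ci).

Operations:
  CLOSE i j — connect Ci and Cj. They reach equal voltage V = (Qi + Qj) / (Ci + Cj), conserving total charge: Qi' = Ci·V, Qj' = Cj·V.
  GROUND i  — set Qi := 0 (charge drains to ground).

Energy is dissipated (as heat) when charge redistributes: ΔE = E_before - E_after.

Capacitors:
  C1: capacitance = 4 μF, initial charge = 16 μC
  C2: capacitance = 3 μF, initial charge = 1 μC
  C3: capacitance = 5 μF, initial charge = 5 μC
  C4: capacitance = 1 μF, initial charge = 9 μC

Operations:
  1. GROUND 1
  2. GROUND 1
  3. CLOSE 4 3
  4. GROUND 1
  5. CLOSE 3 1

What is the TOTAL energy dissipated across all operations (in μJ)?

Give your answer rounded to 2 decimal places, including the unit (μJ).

Answer: 64.72 μJ

Derivation:
Initial: C1(4μF, Q=16μC, V=4.00V), C2(3μF, Q=1μC, V=0.33V), C3(5μF, Q=5μC, V=1.00V), C4(1μF, Q=9μC, V=9.00V)
Op 1: GROUND 1: Q1=0; energy lost=32.000
Op 2: GROUND 1: Q1=0; energy lost=0.000
Op 3: CLOSE 4-3: Q_total=14.00, C_total=6.00, V=2.33; Q4=2.33, Q3=11.67; dissipated=26.667
Op 4: GROUND 1: Q1=0; energy lost=0.000
Op 5: CLOSE 3-1: Q_total=11.67, C_total=9.00, V=1.30; Q3=6.48, Q1=5.19; dissipated=6.049
Total dissipated: 64.716 μJ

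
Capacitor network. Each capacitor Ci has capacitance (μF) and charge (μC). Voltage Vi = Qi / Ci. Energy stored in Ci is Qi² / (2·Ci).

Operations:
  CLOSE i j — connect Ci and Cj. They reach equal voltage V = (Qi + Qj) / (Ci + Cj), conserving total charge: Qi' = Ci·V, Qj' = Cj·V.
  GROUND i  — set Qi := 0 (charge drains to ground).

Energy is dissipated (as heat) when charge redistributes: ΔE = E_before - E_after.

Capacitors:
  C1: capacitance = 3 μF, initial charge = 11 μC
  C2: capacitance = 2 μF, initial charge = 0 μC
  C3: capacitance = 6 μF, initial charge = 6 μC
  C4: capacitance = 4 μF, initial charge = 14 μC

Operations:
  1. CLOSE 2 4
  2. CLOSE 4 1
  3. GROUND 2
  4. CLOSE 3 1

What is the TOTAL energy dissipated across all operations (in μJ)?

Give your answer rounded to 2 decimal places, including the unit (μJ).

Answer: 18.76 μJ

Derivation:
Initial: C1(3μF, Q=11μC, V=3.67V), C2(2μF, Q=0μC, V=0.00V), C3(6μF, Q=6μC, V=1.00V), C4(4μF, Q=14μC, V=3.50V)
Op 1: CLOSE 2-4: Q_total=14.00, C_total=6.00, V=2.33; Q2=4.67, Q4=9.33; dissipated=8.167
Op 2: CLOSE 4-1: Q_total=20.33, C_total=7.00, V=2.90; Q4=11.62, Q1=8.71; dissipated=1.524
Op 3: GROUND 2: Q2=0; energy lost=5.444
Op 4: CLOSE 3-1: Q_total=14.71, C_total=9.00, V=1.63; Q3=9.81, Q1=4.90; dissipated=3.628
Total dissipated: 18.763 μJ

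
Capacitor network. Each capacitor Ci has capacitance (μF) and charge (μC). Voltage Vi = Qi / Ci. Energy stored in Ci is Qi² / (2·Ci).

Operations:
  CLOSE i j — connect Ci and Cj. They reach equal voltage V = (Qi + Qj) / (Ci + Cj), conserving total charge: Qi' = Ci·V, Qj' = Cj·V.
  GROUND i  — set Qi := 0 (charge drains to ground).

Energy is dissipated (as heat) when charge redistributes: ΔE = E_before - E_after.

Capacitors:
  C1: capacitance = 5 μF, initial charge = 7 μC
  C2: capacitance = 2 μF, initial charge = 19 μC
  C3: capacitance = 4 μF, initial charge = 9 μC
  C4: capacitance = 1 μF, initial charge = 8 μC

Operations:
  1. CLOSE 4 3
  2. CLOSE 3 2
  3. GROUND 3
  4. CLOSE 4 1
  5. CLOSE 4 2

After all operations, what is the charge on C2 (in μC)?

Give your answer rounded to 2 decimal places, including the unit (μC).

Answer: 8.40 μC

Derivation:
Initial: C1(5μF, Q=7μC, V=1.40V), C2(2μF, Q=19μC, V=9.50V), C3(4μF, Q=9μC, V=2.25V), C4(1μF, Q=8μC, V=8.00V)
Op 1: CLOSE 4-3: Q_total=17.00, C_total=5.00, V=3.40; Q4=3.40, Q3=13.60; dissipated=13.225
Op 2: CLOSE 3-2: Q_total=32.60, C_total=6.00, V=5.43; Q3=21.73, Q2=10.87; dissipated=24.807
Op 3: GROUND 3: Q3=0; energy lost=59.042
Op 4: CLOSE 4-1: Q_total=10.40, C_total=6.00, V=1.73; Q4=1.73, Q1=8.67; dissipated=1.667
Op 5: CLOSE 4-2: Q_total=12.60, C_total=3.00, V=4.20; Q4=4.20, Q2=8.40; dissipated=4.563
Final charges: Q1=8.67, Q2=8.40, Q3=0.00, Q4=4.20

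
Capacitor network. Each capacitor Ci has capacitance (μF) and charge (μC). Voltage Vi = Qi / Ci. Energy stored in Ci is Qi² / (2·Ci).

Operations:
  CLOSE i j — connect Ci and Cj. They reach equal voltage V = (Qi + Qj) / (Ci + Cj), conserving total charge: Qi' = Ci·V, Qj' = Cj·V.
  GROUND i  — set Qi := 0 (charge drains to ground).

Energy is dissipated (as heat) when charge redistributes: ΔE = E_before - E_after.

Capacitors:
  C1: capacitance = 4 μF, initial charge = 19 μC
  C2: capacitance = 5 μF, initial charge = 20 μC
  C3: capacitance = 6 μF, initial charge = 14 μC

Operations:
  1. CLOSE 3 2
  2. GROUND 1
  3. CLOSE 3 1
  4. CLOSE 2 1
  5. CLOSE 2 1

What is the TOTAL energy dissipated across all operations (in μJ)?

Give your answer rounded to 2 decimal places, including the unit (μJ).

Answer: 62.08 μJ

Derivation:
Initial: C1(4μF, Q=19μC, V=4.75V), C2(5μF, Q=20μC, V=4.00V), C3(6μF, Q=14μC, V=2.33V)
Op 1: CLOSE 3-2: Q_total=34.00, C_total=11.00, V=3.09; Q3=18.55, Q2=15.45; dissipated=3.788
Op 2: GROUND 1: Q1=0; energy lost=45.125
Op 3: CLOSE 3-1: Q_total=18.55, C_total=10.00, V=1.85; Q3=11.13, Q1=7.42; dissipated=11.464
Op 4: CLOSE 2-1: Q_total=22.87, C_total=9.00, V=2.54; Q2=12.71, Q1=10.17; dissipated=1.698
Op 5: CLOSE 2-1: Q_total=22.87, C_total=9.00, V=2.54; Q2=12.71, Q1=10.17; dissipated=0.000
Total dissipated: 62.076 μJ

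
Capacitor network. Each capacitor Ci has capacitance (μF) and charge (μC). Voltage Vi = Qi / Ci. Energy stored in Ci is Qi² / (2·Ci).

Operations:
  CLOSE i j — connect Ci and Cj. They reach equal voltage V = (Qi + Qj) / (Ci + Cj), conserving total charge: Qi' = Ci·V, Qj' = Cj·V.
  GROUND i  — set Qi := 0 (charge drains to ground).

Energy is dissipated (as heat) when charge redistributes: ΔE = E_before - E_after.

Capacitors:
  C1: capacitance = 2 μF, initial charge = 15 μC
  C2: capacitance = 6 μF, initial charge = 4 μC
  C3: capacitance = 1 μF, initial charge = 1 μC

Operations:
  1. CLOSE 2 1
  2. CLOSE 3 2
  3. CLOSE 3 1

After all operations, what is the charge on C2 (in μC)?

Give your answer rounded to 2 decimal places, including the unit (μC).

Answer: 13.07 μC

Derivation:
Initial: C1(2μF, Q=15μC, V=7.50V), C2(6μF, Q=4μC, V=0.67V), C3(1μF, Q=1μC, V=1.00V)
Op 1: CLOSE 2-1: Q_total=19.00, C_total=8.00, V=2.38; Q2=14.25, Q1=4.75; dissipated=35.021
Op 2: CLOSE 3-2: Q_total=15.25, C_total=7.00, V=2.18; Q3=2.18, Q2=13.07; dissipated=0.810
Op 3: CLOSE 3-1: Q_total=6.93, C_total=3.00, V=2.31; Q3=2.31, Q1=4.62; dissipated=0.013
Final charges: Q1=4.62, Q2=13.07, Q3=2.31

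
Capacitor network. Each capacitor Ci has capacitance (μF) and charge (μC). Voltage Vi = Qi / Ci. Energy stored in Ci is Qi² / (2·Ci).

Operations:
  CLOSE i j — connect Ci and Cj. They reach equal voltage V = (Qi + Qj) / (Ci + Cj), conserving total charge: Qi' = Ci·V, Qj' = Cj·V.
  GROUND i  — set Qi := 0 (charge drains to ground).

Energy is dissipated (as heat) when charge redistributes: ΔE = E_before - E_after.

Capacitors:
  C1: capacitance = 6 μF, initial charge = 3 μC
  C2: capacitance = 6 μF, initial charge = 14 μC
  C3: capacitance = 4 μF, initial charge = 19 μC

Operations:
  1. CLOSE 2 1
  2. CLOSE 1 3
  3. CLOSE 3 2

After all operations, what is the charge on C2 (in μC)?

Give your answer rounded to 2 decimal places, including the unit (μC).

Initial: C1(6μF, Q=3μC, V=0.50V), C2(6μF, Q=14μC, V=2.33V), C3(4μF, Q=19μC, V=4.75V)
Op 1: CLOSE 2-1: Q_total=17.00, C_total=12.00, V=1.42; Q2=8.50, Q1=8.50; dissipated=5.042
Op 2: CLOSE 1-3: Q_total=27.50, C_total=10.00, V=2.75; Q1=16.50, Q3=11.00; dissipated=13.333
Op 3: CLOSE 3-2: Q_total=19.50, C_total=10.00, V=1.95; Q3=7.80, Q2=11.70; dissipated=2.133
Final charges: Q1=16.50, Q2=11.70, Q3=7.80

Answer: 11.70 μC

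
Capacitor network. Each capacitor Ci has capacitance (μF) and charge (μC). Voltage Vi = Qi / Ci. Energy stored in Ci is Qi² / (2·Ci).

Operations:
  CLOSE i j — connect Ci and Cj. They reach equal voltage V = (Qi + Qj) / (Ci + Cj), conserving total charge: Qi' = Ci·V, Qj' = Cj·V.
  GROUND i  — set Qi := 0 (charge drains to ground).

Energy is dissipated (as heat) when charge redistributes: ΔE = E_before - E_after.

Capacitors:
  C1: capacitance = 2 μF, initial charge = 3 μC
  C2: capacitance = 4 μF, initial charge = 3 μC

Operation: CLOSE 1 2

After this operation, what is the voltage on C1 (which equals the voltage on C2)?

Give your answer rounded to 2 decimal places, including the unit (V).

Answer: 1.00 V

Derivation:
Initial: C1(2μF, Q=3μC, V=1.50V), C2(4μF, Q=3μC, V=0.75V)
Op 1: CLOSE 1-2: Q_total=6.00, C_total=6.00, V=1.00; Q1=2.00, Q2=4.00; dissipated=0.375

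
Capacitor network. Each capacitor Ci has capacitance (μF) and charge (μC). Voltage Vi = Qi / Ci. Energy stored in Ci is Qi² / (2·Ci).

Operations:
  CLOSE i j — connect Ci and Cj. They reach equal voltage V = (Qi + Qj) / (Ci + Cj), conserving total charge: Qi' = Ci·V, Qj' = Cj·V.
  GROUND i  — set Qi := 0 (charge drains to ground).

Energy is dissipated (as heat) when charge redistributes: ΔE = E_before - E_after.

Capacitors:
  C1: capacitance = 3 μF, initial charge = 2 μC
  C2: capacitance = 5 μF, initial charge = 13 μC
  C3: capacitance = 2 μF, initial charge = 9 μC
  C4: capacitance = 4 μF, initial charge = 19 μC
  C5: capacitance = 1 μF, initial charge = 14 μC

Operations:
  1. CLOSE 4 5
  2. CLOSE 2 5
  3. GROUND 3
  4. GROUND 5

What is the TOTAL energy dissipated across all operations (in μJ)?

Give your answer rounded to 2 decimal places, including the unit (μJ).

Initial: C1(3μF, Q=2μC, V=0.67V), C2(5μF, Q=13μC, V=2.60V), C3(2μF, Q=9μC, V=4.50V), C4(4μF, Q=19μC, V=4.75V), C5(1μF, Q=14μC, V=14.00V)
Op 1: CLOSE 4-5: Q_total=33.00, C_total=5.00, V=6.60; Q4=26.40, Q5=6.60; dissipated=34.225
Op 2: CLOSE 2-5: Q_total=19.60, C_total=6.00, V=3.27; Q2=16.33, Q5=3.27; dissipated=6.667
Op 3: GROUND 3: Q3=0; energy lost=20.250
Op 4: GROUND 5: Q5=0; energy lost=5.336
Total dissipated: 66.477 μJ

Answer: 66.48 μJ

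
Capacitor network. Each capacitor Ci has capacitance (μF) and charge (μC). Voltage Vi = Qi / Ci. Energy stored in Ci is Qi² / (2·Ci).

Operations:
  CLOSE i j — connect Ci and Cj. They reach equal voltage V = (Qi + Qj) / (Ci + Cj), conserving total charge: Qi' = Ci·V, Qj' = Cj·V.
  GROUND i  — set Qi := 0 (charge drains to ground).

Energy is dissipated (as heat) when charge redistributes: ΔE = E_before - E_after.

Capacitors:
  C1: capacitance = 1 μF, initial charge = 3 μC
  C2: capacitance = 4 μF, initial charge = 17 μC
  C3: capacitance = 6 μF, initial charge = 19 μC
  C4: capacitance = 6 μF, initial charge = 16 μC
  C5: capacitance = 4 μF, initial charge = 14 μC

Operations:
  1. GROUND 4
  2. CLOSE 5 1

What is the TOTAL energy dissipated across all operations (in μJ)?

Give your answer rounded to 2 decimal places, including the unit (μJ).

Initial: C1(1μF, Q=3μC, V=3.00V), C2(4μF, Q=17μC, V=4.25V), C3(6μF, Q=19μC, V=3.17V), C4(6μF, Q=16μC, V=2.67V), C5(4μF, Q=14μC, V=3.50V)
Op 1: GROUND 4: Q4=0; energy lost=21.333
Op 2: CLOSE 5-1: Q_total=17.00, C_total=5.00, V=3.40; Q5=13.60, Q1=3.40; dissipated=0.100
Total dissipated: 21.433 μJ

Answer: 21.43 μJ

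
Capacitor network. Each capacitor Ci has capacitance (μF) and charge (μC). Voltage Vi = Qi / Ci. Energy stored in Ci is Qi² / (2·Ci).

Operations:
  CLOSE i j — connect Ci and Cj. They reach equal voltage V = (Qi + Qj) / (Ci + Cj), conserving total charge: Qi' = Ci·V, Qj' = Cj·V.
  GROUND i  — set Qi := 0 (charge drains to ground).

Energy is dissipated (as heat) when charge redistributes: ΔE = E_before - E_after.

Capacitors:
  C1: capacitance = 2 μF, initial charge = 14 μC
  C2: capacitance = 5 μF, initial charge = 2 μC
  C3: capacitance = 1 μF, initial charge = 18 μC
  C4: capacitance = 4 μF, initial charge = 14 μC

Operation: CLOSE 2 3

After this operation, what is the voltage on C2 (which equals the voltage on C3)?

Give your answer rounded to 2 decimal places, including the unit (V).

Answer: 3.33 V

Derivation:
Initial: C1(2μF, Q=14μC, V=7.00V), C2(5μF, Q=2μC, V=0.40V), C3(1μF, Q=18μC, V=18.00V), C4(4μF, Q=14μC, V=3.50V)
Op 1: CLOSE 2-3: Q_total=20.00, C_total=6.00, V=3.33; Q2=16.67, Q3=3.33; dissipated=129.067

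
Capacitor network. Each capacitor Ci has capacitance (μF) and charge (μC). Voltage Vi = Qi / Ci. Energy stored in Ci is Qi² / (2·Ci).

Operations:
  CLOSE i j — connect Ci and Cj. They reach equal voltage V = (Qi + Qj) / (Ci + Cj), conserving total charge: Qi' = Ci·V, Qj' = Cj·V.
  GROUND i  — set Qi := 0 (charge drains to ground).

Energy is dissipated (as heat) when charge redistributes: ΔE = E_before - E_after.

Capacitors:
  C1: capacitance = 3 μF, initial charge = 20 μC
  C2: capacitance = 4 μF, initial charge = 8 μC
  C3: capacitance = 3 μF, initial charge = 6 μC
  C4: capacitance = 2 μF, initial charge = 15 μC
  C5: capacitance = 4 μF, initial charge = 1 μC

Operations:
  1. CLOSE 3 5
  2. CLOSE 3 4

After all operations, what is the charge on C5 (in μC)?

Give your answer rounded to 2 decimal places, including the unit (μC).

Answer: 4.00 μC

Derivation:
Initial: C1(3μF, Q=20μC, V=6.67V), C2(4μF, Q=8μC, V=2.00V), C3(3μF, Q=6μC, V=2.00V), C4(2μF, Q=15μC, V=7.50V), C5(4μF, Q=1μC, V=0.25V)
Op 1: CLOSE 3-5: Q_total=7.00, C_total=7.00, V=1.00; Q3=3.00, Q5=4.00; dissipated=2.625
Op 2: CLOSE 3-4: Q_total=18.00, C_total=5.00, V=3.60; Q3=10.80, Q4=7.20; dissipated=25.350
Final charges: Q1=20.00, Q2=8.00, Q3=10.80, Q4=7.20, Q5=4.00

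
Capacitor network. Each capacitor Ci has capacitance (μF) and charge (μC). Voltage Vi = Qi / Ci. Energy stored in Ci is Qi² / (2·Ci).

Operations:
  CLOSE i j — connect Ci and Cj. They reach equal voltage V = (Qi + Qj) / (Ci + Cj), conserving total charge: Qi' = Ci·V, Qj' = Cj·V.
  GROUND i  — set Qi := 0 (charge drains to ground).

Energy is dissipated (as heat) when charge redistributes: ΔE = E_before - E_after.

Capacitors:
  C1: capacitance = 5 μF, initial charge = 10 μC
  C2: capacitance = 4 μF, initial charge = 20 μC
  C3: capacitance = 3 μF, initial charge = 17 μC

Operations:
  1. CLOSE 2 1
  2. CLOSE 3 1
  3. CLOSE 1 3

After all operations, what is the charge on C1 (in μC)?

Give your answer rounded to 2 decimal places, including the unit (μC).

Answer: 21.04 μC

Derivation:
Initial: C1(5μF, Q=10μC, V=2.00V), C2(4μF, Q=20μC, V=5.00V), C3(3μF, Q=17μC, V=5.67V)
Op 1: CLOSE 2-1: Q_total=30.00, C_total=9.00, V=3.33; Q2=13.33, Q1=16.67; dissipated=10.000
Op 2: CLOSE 3-1: Q_total=33.67, C_total=8.00, V=4.21; Q3=12.62, Q1=21.04; dissipated=5.104
Op 3: CLOSE 1-3: Q_total=33.67, C_total=8.00, V=4.21; Q1=21.04, Q3=12.62; dissipated=0.000
Final charges: Q1=21.04, Q2=13.33, Q3=12.62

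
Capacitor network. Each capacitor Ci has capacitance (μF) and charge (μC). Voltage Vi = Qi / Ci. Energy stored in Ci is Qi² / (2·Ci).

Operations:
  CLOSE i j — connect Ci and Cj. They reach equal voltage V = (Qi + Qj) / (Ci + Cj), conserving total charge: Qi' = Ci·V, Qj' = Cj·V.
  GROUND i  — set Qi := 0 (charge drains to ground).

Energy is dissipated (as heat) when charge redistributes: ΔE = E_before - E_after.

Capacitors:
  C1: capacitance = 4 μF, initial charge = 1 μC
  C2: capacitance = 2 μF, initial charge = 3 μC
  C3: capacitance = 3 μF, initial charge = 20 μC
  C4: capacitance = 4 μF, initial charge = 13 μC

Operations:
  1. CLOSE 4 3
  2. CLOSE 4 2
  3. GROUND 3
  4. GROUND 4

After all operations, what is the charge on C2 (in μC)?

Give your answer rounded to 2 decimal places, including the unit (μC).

Answer: 7.29 μC

Derivation:
Initial: C1(4μF, Q=1μC, V=0.25V), C2(2μF, Q=3μC, V=1.50V), C3(3μF, Q=20μC, V=6.67V), C4(4μF, Q=13μC, V=3.25V)
Op 1: CLOSE 4-3: Q_total=33.00, C_total=7.00, V=4.71; Q4=18.86, Q3=14.14; dissipated=10.006
Op 2: CLOSE 4-2: Q_total=21.86, C_total=6.00, V=3.64; Q4=14.57, Q2=7.29; dissipated=6.888
Op 3: GROUND 3: Q3=0; energy lost=33.337
Op 4: GROUND 4: Q4=0; energy lost=26.541
Final charges: Q1=1.00, Q2=7.29, Q3=0.00, Q4=0.00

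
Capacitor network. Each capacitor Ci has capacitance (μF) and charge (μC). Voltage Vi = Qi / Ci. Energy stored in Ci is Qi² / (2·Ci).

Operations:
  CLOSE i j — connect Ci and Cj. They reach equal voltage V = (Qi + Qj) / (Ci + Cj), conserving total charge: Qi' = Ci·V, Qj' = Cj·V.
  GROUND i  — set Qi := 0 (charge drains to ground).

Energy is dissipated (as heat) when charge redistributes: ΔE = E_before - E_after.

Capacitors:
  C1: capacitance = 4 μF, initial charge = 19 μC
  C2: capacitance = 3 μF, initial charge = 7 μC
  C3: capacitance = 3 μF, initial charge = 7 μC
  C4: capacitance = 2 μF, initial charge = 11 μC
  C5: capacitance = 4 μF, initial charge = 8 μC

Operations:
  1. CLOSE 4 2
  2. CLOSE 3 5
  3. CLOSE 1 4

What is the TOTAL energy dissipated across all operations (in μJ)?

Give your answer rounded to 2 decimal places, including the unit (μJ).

Initial: C1(4μF, Q=19μC, V=4.75V), C2(3μF, Q=7μC, V=2.33V), C3(3μF, Q=7μC, V=2.33V), C4(2μF, Q=11μC, V=5.50V), C5(4μF, Q=8μC, V=2.00V)
Op 1: CLOSE 4-2: Q_total=18.00, C_total=5.00, V=3.60; Q4=7.20, Q2=10.80; dissipated=6.017
Op 2: CLOSE 3-5: Q_total=15.00, C_total=7.00, V=2.14; Q3=6.43, Q5=8.57; dissipated=0.095
Op 3: CLOSE 1-4: Q_total=26.20, C_total=6.00, V=4.37; Q1=17.47, Q4=8.73; dissipated=0.882
Total dissipated: 6.994 μJ

Answer: 6.99 μJ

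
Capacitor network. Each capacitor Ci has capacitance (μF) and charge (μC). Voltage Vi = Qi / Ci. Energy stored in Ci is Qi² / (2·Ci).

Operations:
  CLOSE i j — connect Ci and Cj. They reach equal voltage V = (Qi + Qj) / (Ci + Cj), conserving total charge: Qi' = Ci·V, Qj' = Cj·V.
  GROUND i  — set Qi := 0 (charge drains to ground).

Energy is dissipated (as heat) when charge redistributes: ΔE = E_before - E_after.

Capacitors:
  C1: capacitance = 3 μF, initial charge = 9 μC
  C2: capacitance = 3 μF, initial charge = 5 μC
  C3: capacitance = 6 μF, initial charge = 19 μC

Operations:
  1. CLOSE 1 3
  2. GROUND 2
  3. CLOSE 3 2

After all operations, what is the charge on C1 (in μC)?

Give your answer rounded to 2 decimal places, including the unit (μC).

Answer: 9.33 μC

Derivation:
Initial: C1(3μF, Q=9μC, V=3.00V), C2(3μF, Q=5μC, V=1.67V), C3(6μF, Q=19μC, V=3.17V)
Op 1: CLOSE 1-3: Q_total=28.00, C_total=9.00, V=3.11; Q1=9.33, Q3=18.67; dissipated=0.028
Op 2: GROUND 2: Q2=0; energy lost=4.167
Op 3: CLOSE 3-2: Q_total=18.67, C_total=9.00, V=2.07; Q3=12.44, Q2=6.22; dissipated=9.679
Final charges: Q1=9.33, Q2=6.22, Q3=12.44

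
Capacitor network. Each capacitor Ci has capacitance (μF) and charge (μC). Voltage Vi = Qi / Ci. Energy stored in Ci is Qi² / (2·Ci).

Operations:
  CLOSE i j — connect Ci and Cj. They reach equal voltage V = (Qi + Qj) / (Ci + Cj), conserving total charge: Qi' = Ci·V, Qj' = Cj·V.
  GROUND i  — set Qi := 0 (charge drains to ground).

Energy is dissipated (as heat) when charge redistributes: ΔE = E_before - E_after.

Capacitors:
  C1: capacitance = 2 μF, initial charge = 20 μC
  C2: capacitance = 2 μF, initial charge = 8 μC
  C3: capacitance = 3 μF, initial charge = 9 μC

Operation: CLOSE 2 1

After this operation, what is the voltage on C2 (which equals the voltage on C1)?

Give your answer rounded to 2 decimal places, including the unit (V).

Initial: C1(2μF, Q=20μC, V=10.00V), C2(2μF, Q=8μC, V=4.00V), C3(3μF, Q=9μC, V=3.00V)
Op 1: CLOSE 2-1: Q_total=28.00, C_total=4.00, V=7.00; Q2=14.00, Q1=14.00; dissipated=18.000

Answer: 7.00 V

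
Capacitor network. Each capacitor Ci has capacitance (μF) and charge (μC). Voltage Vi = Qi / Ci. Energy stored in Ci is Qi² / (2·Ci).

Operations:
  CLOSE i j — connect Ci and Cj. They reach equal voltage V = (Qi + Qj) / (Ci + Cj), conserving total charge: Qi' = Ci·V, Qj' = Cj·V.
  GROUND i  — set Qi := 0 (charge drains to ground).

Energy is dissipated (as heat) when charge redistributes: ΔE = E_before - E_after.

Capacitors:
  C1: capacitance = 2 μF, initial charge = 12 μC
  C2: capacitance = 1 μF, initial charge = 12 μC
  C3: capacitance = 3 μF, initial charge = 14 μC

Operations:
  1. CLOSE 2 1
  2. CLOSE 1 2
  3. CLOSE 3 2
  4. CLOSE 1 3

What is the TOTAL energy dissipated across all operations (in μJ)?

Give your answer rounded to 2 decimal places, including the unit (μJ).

Initial: C1(2μF, Q=12μC, V=6.00V), C2(1μF, Q=12μC, V=12.00V), C3(3μF, Q=14μC, V=4.67V)
Op 1: CLOSE 2-1: Q_total=24.00, C_total=3.00, V=8.00; Q2=8.00, Q1=16.00; dissipated=12.000
Op 2: CLOSE 1-2: Q_total=24.00, C_total=3.00, V=8.00; Q1=16.00, Q2=8.00; dissipated=0.000
Op 3: CLOSE 3-2: Q_total=22.00, C_total=4.00, V=5.50; Q3=16.50, Q2=5.50; dissipated=4.167
Op 4: CLOSE 1-3: Q_total=32.50, C_total=5.00, V=6.50; Q1=13.00, Q3=19.50; dissipated=3.750
Total dissipated: 19.917 μJ

Answer: 19.92 μJ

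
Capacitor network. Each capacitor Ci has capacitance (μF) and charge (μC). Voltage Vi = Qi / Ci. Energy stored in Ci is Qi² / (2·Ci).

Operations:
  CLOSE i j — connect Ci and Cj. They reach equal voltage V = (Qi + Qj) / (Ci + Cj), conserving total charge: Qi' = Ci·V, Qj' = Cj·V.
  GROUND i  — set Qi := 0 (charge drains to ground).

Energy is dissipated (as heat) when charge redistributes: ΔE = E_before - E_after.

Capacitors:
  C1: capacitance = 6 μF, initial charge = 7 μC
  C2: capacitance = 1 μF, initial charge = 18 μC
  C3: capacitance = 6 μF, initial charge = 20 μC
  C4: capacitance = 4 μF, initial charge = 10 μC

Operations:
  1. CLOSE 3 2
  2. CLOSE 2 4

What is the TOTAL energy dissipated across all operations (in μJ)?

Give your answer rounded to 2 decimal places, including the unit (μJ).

Answer: 95.62 μJ

Derivation:
Initial: C1(6μF, Q=7μC, V=1.17V), C2(1μF, Q=18μC, V=18.00V), C3(6μF, Q=20μC, V=3.33V), C4(4μF, Q=10μC, V=2.50V)
Op 1: CLOSE 3-2: Q_total=38.00, C_total=7.00, V=5.43; Q3=32.57, Q2=5.43; dissipated=92.190
Op 2: CLOSE 2-4: Q_total=15.43, C_total=5.00, V=3.09; Q2=3.09, Q4=12.34; dissipated=3.431
Total dissipated: 95.621 μJ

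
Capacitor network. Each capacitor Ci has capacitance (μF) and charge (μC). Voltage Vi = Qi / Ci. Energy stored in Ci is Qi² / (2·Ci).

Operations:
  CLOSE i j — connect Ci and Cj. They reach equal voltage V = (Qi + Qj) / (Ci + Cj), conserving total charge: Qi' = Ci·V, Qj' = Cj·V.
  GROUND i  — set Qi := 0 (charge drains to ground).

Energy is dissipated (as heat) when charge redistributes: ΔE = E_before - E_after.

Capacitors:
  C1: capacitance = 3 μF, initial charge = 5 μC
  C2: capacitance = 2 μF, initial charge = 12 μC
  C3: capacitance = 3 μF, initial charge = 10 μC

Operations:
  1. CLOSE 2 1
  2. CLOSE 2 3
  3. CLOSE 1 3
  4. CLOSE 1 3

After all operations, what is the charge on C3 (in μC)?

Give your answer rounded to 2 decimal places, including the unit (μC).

Answer: 10.14 μC

Derivation:
Initial: C1(3μF, Q=5μC, V=1.67V), C2(2μF, Q=12μC, V=6.00V), C3(3μF, Q=10μC, V=3.33V)
Op 1: CLOSE 2-1: Q_total=17.00, C_total=5.00, V=3.40; Q2=6.80, Q1=10.20; dissipated=11.267
Op 2: CLOSE 2-3: Q_total=16.80, C_total=5.00, V=3.36; Q2=6.72, Q3=10.08; dissipated=0.003
Op 3: CLOSE 1-3: Q_total=20.28, C_total=6.00, V=3.38; Q1=10.14, Q3=10.14; dissipated=0.001
Op 4: CLOSE 1-3: Q_total=20.28, C_total=6.00, V=3.38; Q1=10.14, Q3=10.14; dissipated=0.000
Final charges: Q1=10.14, Q2=6.72, Q3=10.14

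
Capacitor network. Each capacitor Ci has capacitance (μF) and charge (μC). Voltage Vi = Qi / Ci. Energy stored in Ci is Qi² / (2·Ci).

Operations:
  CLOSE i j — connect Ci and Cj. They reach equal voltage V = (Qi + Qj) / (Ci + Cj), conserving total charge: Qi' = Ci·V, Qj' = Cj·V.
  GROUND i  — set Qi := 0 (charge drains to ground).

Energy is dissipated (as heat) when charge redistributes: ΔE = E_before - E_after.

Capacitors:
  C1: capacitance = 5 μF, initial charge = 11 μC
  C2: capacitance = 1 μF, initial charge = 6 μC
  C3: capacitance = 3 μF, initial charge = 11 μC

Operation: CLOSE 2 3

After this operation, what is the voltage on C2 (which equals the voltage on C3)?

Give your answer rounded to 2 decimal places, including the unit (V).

Answer: 4.25 V

Derivation:
Initial: C1(5μF, Q=11μC, V=2.20V), C2(1μF, Q=6μC, V=6.00V), C3(3μF, Q=11μC, V=3.67V)
Op 1: CLOSE 2-3: Q_total=17.00, C_total=4.00, V=4.25; Q2=4.25, Q3=12.75; dissipated=2.042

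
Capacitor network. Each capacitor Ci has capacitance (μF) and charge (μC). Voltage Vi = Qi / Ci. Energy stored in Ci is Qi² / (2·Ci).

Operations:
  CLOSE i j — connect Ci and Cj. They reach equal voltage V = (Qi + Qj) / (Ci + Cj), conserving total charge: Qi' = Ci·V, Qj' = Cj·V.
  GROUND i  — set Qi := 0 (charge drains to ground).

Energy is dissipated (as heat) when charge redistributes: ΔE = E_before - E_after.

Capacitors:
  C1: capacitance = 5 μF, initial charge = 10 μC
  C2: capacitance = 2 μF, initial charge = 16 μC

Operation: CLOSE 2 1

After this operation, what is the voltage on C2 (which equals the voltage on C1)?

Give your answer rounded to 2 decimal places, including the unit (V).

Answer: 3.71 V

Derivation:
Initial: C1(5μF, Q=10μC, V=2.00V), C2(2μF, Q=16μC, V=8.00V)
Op 1: CLOSE 2-1: Q_total=26.00, C_total=7.00, V=3.71; Q2=7.43, Q1=18.57; dissipated=25.714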